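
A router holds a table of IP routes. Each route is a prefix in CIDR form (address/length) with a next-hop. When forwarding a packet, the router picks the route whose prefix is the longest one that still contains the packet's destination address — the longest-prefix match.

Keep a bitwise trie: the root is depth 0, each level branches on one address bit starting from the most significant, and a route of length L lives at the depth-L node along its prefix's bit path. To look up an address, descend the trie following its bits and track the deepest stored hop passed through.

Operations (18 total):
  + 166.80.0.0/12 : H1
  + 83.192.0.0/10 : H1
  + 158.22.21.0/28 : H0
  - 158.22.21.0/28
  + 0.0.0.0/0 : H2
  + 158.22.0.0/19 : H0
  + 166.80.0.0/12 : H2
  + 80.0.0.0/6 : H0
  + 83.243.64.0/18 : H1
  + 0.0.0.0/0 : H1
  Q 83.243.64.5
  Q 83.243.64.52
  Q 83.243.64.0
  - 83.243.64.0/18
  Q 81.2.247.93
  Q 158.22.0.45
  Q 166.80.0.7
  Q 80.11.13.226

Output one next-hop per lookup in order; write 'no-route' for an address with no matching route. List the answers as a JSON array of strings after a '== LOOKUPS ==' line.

Apply in order:
  add 166.80.0.0/12 -> H1 at depth 12
  add 83.192.0.0/10 -> H1 at depth 10
  add 158.22.21.0/28 -> H0 at depth 28
  - 158.22.21.0/28 clear@28
  add 0.0.0.0/0 -> H2 at depth 0
  add 158.22.0.0/19 -> H0 at depth 19
  add 166.80.0.0/12 -> H2 at depth 12
  add 80.0.0.0/6 -> H0 at depth 6
  add 83.243.64.0/18 -> H1 at depth 18
  add 0.0.0.0/0 -> H1 at depth 0
  lookup 83.243.64.5: bits 010100111111001101 walk d0:H1→d1:-→d2:-→d3:-→d4:-→d5:-→d6:H0→d7:-→d8:-→d9:-→d10:H1→d11:-→d12:-→d13:-→d14:-→d15:-→d16:-→d17:-→d18:H1 -> H1
  lookup 83.243.64.52: bits 010100111111001101 walk d0:H1→d1:-→d2:-→d3:-→d4:-→d5:-→d6:H0→d7:-→d8:-→d9:-→d10:H1→d11:-→d12:-→d13:-→d14:-→d15:-→d16:-→d17:-→d18:H1 -> H1
  lookup 83.243.64.0: bits 010100111111001101 walk d0:H1→d1:-→d2:-→d3:-→d4:-→d5:-→d6:H0→d7:-→d8:-→d9:-→d10:H1→d11:-→d12:-→d13:-→d14:-→d15:-→d16:-→d17:-→d18:H1 -> H1
  - 83.243.64.0/18 clear@18
  lookup 81.2.247.93: bits 010100 walk d0:H1→d1:-→d2:-→d3:-→d4:-→d5:-→d6:H0 -> H0
  lookup 158.22.0.45: bits 1001111000010110000 walk d0:H1→d1:-→d2:-→d3:-→d4:-→d5:-→d6:-→d7:-→d8:-→d9:-→d10:-→d11:-→d12:-→d13:-→d14:-→d15:-→d16:-→d17:-→d18:-→d19:H0 -> H0
  lookup 166.80.0.7: bits 101001100101 walk d0:H1→d1:-→d2:-→d3:-→d4:-→d5:-→d6:-→d7:-→d8:-→d9:-→d10:-→d11:-→d12:H2 -> H2
  lookup 80.11.13.226: bits 010100 walk d0:H1→d1:-→d2:-→d3:-→d4:-→d5:-→d6:H0 -> H0

== LOOKUPS ==
["H1","H1","H1","H0","H0","H2","H0"]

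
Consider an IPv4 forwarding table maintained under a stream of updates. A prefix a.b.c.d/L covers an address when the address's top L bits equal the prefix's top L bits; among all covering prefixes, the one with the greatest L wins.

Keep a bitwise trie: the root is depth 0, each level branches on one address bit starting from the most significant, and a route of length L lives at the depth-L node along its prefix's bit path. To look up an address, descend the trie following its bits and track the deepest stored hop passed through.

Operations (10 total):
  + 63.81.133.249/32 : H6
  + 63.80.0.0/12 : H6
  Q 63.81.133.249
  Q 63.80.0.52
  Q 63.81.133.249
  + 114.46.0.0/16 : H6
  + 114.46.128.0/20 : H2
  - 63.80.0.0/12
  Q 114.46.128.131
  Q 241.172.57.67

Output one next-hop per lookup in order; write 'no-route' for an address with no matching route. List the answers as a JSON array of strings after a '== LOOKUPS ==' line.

Apply in order:
  add 63.81.133.249/32 -> H6 at depth 32
  add 63.80.0.0/12 -> H6 at depth 12
  Q 63.81.133.249: descend 00111111010100011000010111111001 ; hops seen [H6,H6] ; pick H6
  Q 63.80.0.52: descend 001111110101000 ; hops seen [H6] ; pick H6
  Q 63.81.133.249: descend 00111111010100011000010111111001 ; hops seen [H6,H6] ; pick H6
  add 114.46.0.0/16 -> H6 at depth 16
  add 114.46.128.0/20 -> H2 at depth 20
  del 63.80.0.0/12 (clear depth 12)
  Q 114.46.128.131: descend 01110010001011101000 ; hops seen [H6,H2] ; pick H2
  Q 241.172.57.67: descend ε ; hops seen [∅] ; pick no-route

== LOOKUPS ==
["H6","H6","H6","H2","no-route"]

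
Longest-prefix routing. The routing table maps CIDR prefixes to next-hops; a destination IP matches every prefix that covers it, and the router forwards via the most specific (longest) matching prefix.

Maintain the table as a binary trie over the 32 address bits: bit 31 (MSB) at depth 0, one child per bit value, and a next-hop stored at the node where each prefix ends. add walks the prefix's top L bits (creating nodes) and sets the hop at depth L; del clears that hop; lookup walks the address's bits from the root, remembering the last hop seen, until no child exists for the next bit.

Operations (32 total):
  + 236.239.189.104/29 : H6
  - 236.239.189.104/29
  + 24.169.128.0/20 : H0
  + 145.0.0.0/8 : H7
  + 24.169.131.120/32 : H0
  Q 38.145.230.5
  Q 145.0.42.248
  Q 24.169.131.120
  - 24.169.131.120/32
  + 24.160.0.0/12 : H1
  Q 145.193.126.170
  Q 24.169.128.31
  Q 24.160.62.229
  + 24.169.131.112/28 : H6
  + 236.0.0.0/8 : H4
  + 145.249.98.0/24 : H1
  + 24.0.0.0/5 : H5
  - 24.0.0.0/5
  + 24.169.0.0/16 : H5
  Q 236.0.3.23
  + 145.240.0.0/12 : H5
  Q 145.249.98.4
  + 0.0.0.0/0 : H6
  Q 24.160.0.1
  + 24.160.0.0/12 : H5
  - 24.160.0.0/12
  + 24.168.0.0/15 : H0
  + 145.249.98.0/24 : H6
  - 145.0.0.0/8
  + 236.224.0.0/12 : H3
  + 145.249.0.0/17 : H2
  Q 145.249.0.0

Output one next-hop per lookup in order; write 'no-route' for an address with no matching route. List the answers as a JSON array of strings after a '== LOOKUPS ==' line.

Process each operation:
  add 236.239.189.104/29 -> H6 at depth 29
  del 236.239.189.104/29 (clear depth 29)
  add 24.169.128.0/20 -> H0 at depth 20
  add 145.0.0.0/8 -> H7 at depth 8
  add 24.169.131.120/32 -> H0 at depth 32
  Q 38.145.230.5: descend 00 ; hops seen [∅] ; pick no-route
  Q 145.0.42.248: descend 10010001 ; hops seen [H7] ; pick H7
  Q 24.169.131.120: descend 00011000101010011000001101111000 ; hops seen [H0,H0] ; pick H0
  del 24.169.131.120/32 (clear depth 32)
  add 24.160.0.0/12 -> H1 at depth 12
  Q 145.193.126.170: descend 10010001 ; hops seen [H7] ; pick H7
  Q 24.169.128.31: descend 0001100010101001100000 ; hops seen [H1,H0] ; pick H0
  Q 24.160.62.229: descend 000110001010 ; hops seen [H1] ; pick H1
  add 24.169.131.112/28 -> H6 at depth 28
  add 236.0.0.0/8 -> H4 at depth 8
  add 145.249.98.0/24 -> H1 at depth 24
  add 24.0.0.0/5 -> H5 at depth 5
  del 24.0.0.0/5 (clear depth 5)
  add 24.169.0.0/16 -> H5 at depth 16
  Q 236.0.3.23: descend 11101100 ; hops seen [H4] ; pick H4
  add 145.240.0.0/12 -> H5 at depth 12
  Q 145.249.98.4: descend 100100011111100101100010 ; hops seen [H7,H5,H1] ; pick H1
  add 0.0.0.0/0 -> H6 at depth 0
  Q 24.160.0.1: descend 000110001010 ; hops seen [H6,H1] ; pick H1
  add 24.160.0.0/12 -> H5 at depth 12
  del 24.160.0.0/12 (clear depth 12)
  add 24.168.0.0/15 -> H0 at depth 15
  add 145.249.98.0/24 -> H6 at depth 24
  del 145.0.0.0/8 (clear depth 8)
  add 236.224.0.0/12 -> H3 at depth 12
  add 145.249.0.0/17 -> H2 at depth 17
  Q 145.249.0.0: descend 10010001111110010 ; hops seen [H6,H5,H2] ; pick H2

== LOOKUPS ==
["no-route","H7","H0","H7","H0","H1","H4","H1","H1","H2"]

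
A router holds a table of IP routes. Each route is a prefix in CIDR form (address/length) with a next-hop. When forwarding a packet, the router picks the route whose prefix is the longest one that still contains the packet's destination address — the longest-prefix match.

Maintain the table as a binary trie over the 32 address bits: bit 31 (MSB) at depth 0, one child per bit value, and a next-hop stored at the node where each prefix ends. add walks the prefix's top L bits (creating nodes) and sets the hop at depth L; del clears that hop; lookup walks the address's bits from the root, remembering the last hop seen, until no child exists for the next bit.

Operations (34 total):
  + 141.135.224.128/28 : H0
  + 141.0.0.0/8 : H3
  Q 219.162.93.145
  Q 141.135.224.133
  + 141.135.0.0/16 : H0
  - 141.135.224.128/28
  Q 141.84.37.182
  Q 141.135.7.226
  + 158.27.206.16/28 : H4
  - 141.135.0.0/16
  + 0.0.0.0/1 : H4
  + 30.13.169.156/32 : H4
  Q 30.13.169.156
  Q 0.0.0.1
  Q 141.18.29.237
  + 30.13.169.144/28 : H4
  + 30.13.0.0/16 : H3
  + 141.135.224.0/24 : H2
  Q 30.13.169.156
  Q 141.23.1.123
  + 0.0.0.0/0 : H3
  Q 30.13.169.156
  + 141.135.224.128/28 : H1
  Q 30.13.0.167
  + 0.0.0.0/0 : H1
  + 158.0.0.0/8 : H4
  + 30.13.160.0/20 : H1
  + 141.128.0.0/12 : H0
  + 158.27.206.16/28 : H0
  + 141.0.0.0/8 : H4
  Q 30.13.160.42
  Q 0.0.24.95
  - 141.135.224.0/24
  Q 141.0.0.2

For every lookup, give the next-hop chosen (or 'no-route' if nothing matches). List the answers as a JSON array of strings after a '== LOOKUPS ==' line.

Trace:
  add 141.135.224.128/28 -> H0 at depth 28
  add 141.0.0.0/8 -> H3 at depth 8
  ? 219.162.93.145  path d0:-→d1:-  best=no-route
  ? 141.135.224.133  path d0:-→d1:-→d2:-→d3:-→d4:-→d5:-→d6:-→d7:-→d8:H3→d9:-→d10:-→d11:-→d12:-→d13:-→d14:-→d15:-→d16:-→d17:-→d18:-→d19:-→d20:-→d21:-→d22:-→d23:-→d24:-→d25:-→d26:-→d27:-→d28:H0  best=H0
  add 141.135.0.0/16 -> H0 at depth 16
  - 141.135.224.128/28 clear@28
  ? 141.84.37.182  path d0:-→d1:-→d2:-→d3:-→d4:-→d5:-→d6:-→d7:-→d8:H3  best=H3
  ? 141.135.7.226  path d0:-→d1:-→d2:-→d3:-→d4:-→d5:-→d6:-→d7:-→d8:H3→d9:-→d10:-→d11:-→d12:-→d13:-→d14:-→d15:-→d16:H0  best=H0
  add 158.27.206.16/28 -> H4 at depth 28
  - 141.135.0.0/16 clear@16
  add 0.0.0.0/1 -> H4 at depth 1
  add 30.13.169.156/32 -> H4 at depth 32
  ? 30.13.169.156  path d0:-→d1:H4→d2:-→d3:-→d4:-→d5:-→d6:-→d7:-→d8:-→d9:-→d10:-→d11:-→d12:-→d13:-→d14:-→d15:-→d16:-→d17:-→d18:-→d19:-→d20:-→d21:-→d22:-→d23:-→d24:-→d25:-→d26:-→d27:-→d28:-→d29:-→d30:-→d31:-→d32:H4  best=H4
  ? 0.0.0.1  path d0:-→d1:H4→d2:-→d3:-  best=H4
  ? 141.18.29.237  path d0:-→d1:-→d2:-→d3:-→d4:-→d5:-→d6:-→d7:-→d8:H3  best=H3
  add 30.13.169.144/28 -> H4 at depth 28
  add 30.13.0.0/16 -> H3 at depth 16
  add 141.135.224.0/24 -> H2 at depth 24
  ? 30.13.169.156  path d0:-→d1:H4→d2:-→d3:-→d4:-→d5:-→d6:-→d7:-→d8:-→d9:-→d10:-→d11:-→d12:-→d13:-→d14:-→d15:-→d16:H3→d17:-→d18:-→d19:-→d20:-→d21:-→d22:-→d23:-→d24:-→d25:-→d26:-→d27:-→d28:H4→d29:-→d30:-→d31:-→d32:H4  best=H4
  ? 141.23.1.123  path d0:-→d1:-→d2:-→d3:-→d4:-→d5:-→d6:-→d7:-→d8:H3  best=H3
  add 0.0.0.0/0 -> H3 at depth 0
  ? 30.13.169.156  path d0:H3→d1:H4→d2:-→d3:-→d4:-→d5:-→d6:-→d7:-→d8:-→d9:-→d10:-→d11:-→d12:-→d13:-→d14:-→d15:-→d16:H3→d17:-→d18:-→d19:-→d20:-→d21:-→d22:-→d23:-→d24:-→d25:-→d26:-→d27:-→d28:H4→d29:-→d30:-→d31:-→d32:H4  best=H4
  add 141.135.224.128/28 -> H1 at depth 28
  ? 30.13.0.167  path d0:H3→d1:H4→d2:-→d3:-→d4:-→d5:-→d6:-→d7:-→d8:-→d9:-→d10:-→d11:-→d12:-→d13:-→d14:-→d15:-→d16:H3  best=H3
  add 0.0.0.0/0 -> H1 at depth 0
  add 158.0.0.0/8 -> H4 at depth 8
  add 30.13.160.0/20 -> H1 at depth 20
  add 141.128.0.0/12 -> H0 at depth 12
  add 158.27.206.16/28 -> H0 at depth 28
  add 141.0.0.0/8 -> H4 at depth 8
  ? 30.13.160.42  path d0:H1→d1:H4→d2:-→d3:-→d4:-→d5:-→d6:-→d7:-→d8:-→d9:-→d10:-→d11:-→d12:-→d13:-→d14:-→d15:-→d16:H3→d17:-→d18:-→d19:-→d20:H1  best=H1
  ? 0.0.24.95  path d0:H1→d1:H4→d2:-→d3:-  best=H4
  - 141.135.224.0/24 clear@24
  ? 141.0.0.2  path d0:H1→d1:-→d2:-→d3:-→d4:-→d5:-→d6:-→d7:-→d8:H4  best=H4

== LOOKUPS ==
["no-route","H0","H3","H0","H4","H4","H3","H4","H3","H4","H3","H1","H4","H4"]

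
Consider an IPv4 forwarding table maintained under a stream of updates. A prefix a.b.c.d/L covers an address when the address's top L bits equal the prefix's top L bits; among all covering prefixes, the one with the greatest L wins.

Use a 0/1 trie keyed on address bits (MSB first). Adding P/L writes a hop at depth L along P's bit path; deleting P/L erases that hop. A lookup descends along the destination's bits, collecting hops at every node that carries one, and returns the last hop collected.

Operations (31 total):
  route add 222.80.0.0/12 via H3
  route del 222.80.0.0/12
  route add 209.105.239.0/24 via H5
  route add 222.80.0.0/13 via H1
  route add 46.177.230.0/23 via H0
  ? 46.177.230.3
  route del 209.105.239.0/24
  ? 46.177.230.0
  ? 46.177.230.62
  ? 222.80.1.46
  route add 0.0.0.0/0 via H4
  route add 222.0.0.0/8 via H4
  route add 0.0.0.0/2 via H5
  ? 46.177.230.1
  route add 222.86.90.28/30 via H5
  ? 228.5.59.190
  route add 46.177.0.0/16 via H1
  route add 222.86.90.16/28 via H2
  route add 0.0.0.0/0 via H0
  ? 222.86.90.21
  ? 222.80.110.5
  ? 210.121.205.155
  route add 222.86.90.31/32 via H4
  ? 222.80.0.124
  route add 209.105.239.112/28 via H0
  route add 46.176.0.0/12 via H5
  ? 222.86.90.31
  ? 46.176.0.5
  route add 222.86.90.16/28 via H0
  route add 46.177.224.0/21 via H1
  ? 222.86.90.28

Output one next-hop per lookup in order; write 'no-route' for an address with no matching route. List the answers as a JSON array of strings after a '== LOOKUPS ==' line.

Process each operation:
  add 222.80.0.0/12 -> H3 at depth 12
  del 222.80.0.0/12 (clear depth 12)
  add 209.105.239.0/24 -> H5 at depth 24
  add 222.80.0.0/13 -> H1 at depth 13
  add 46.177.230.0/23 -> H0 at depth 23
  Q 46.177.230.3: descend 00101110101100011110011 ; hops seen [H0] ; pick H0
  del 209.105.239.0/24 (clear depth 24)
  Q 46.177.230.0: descend 00101110101100011110011 ; hops seen [H0] ; pick H0
  Q 46.177.230.62: descend 00101110101100011110011 ; hops seen [H0] ; pick H0
  Q 222.80.1.46: descend 1101111001010 ; hops seen [H1] ; pick H1
  add 0.0.0.0/0 -> H4 at depth 0
  add 222.0.0.0/8 -> H4 at depth 8
  add 0.0.0.0/2 -> H5 at depth 2
  Q 46.177.230.1: descend 00101110101100011110011 ; hops seen [H4,H5,H0] ; pick H0
  add 222.86.90.28/30 -> H5 at depth 30
  Q 228.5.59.190: descend 11 ; hops seen [H4] ; pick H4
  add 46.177.0.0/16 -> H1 at depth 16
  add 222.86.90.16/28 -> H2 at depth 28
  add 0.0.0.0/0 -> H0 at depth 0
  Q 222.86.90.21: descend 1101111001010110010110100001 ; hops seen [H0,H4,H1,H2] ; pick H2
  Q 222.80.110.5: descend 1101111001010 ; hops seen [H0,H4,H1] ; pick H1
  Q 210.121.205.155: descend 110100 ; hops seen [H0] ; pick H0
  add 222.86.90.31/32 -> H4 at depth 32
  Q 222.80.0.124: descend 1101111001010 ; hops seen [H0,H4,H1] ; pick H1
  add 209.105.239.112/28 -> H0 at depth 28
  add 46.176.0.0/12 -> H5 at depth 12
  Q 222.86.90.31: descend 11011110010101100101101000011111 ; hops seen [H0,H4,H1,H2,H5,H4] ; pick H4
  Q 46.176.0.5: descend 001011101011000 ; hops seen [H0,H5,H5] ; pick H5
  add 222.86.90.16/28 -> H0 at depth 28
  add 46.177.224.0/21 -> H1 at depth 21
  Q 222.86.90.28: descend 110111100101011001011010000111 ; hops seen [H0,H4,H1,H0,H5] ; pick H5

== LOOKUPS ==
["H0","H0","H0","H1","H0","H4","H2","H1","H0","H1","H4","H5","H5"]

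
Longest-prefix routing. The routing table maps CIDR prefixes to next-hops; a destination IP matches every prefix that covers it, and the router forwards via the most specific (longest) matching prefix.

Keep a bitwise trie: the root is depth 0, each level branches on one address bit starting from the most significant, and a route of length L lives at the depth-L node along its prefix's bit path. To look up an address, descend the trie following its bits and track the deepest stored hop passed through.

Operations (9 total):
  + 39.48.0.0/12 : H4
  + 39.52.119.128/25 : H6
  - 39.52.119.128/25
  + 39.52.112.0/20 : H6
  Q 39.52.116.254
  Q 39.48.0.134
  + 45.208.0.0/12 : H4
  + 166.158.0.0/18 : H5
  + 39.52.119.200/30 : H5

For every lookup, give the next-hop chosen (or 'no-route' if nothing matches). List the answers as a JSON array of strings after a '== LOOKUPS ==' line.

Apply in order:
  add 39.48.0.0/12 -> H4 at depth 12
  add 39.52.119.128/25 -> H6 at depth 25
  del 39.52.119.128/25 (clear depth 25)
  add 39.52.112.0/20 -> H6 at depth 20
  lookup 39.52.116.254: bits 0010011100110100011101 walk d0:-→d1:-→d2:-→d3:-→d4:-→d5:-→d6:-→d7:-→d8:-→d9:-→d10:-→d11:-→d12:H4→d13:-→d14:-→d15:-→d16:-→d17:-→d18:-→d19:-→d20:H6→d21:-→d22:- -> H6
  lookup 39.48.0.134: bits 0010011100110 walk d0:-→d1:-→d2:-→d3:-→d4:-→d5:-→d6:-→d7:-→d8:-→d9:-→d10:-→d11:-→d12:H4→d13:- -> H4
  add 45.208.0.0/12 -> H4 at depth 12
  add 166.158.0.0/18 -> H5 at depth 18
  add 39.52.119.200/30 -> H5 at depth 30

== LOOKUPS ==
["H6","H4"]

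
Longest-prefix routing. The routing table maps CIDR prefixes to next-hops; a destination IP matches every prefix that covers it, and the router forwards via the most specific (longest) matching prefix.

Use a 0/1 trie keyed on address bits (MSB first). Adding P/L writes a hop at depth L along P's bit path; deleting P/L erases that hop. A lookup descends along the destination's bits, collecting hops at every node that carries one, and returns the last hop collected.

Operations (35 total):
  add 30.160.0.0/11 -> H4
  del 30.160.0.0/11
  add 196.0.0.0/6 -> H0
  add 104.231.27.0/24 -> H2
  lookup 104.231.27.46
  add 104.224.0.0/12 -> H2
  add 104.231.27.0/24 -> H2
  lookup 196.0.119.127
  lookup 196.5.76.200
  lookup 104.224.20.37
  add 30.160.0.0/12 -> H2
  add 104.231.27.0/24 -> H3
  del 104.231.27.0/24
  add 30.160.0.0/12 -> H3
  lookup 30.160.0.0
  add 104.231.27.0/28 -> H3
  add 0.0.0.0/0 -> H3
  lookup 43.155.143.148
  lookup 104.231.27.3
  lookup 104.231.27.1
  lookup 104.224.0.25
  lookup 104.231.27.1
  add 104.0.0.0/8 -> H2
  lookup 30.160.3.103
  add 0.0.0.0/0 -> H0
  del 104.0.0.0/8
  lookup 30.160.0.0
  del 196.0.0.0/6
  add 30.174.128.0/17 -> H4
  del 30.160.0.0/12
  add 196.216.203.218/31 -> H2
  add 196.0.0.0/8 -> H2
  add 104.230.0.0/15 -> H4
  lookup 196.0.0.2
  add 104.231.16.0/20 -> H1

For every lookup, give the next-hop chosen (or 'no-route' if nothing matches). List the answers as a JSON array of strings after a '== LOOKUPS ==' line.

Process each operation:
  add 30.160.0.0/11 -> H4 at depth 11
  del 30.160.0.0/11 (clear depth 11)
  add 196.0.0.0/6 -> H0 at depth 6
  add 104.231.27.0/24 -> H2 at depth 24
  Q 104.231.27.46: descend 011010001110011100011011 ; hops seen [H2] ; pick H2
  add 104.224.0.0/12 -> H2 at depth 12
  add 104.231.27.0/24 -> H2 at depth 24
  Q 196.0.119.127: descend 110001 ; hops seen [H0] ; pick H0
  Q 196.5.76.200: descend 110001 ; hops seen [H0] ; pick H0
  Q 104.224.20.37: descend 0110100011100 ; hops seen [H2] ; pick H2
  add 30.160.0.0/12 -> H2 at depth 12
  add 104.231.27.0/24 -> H3 at depth 24
  del 104.231.27.0/24 (clear depth 24)
  add 30.160.0.0/12 -> H3 at depth 12
  Q 30.160.0.0: descend 000111101010 ; hops seen [H3] ; pick H3
  add 104.231.27.0/28 -> H3 at depth 28
  add 0.0.0.0/0 -> H3 at depth 0
  Q 43.155.143.148: descend 00 ; hops seen [H3] ; pick H3
  Q 104.231.27.3: descend 0110100011100111000110110000 ; hops seen [H3,H2,H3] ; pick H3
  Q 104.231.27.1: descend 0110100011100111000110110000 ; hops seen [H3,H2,H3] ; pick H3
  Q 104.224.0.25: descend 0110100011100 ; hops seen [H3,H2] ; pick H2
  Q 104.231.27.1: descend 0110100011100111000110110000 ; hops seen [H3,H2,H3] ; pick H3
  add 104.0.0.0/8 -> H2 at depth 8
  Q 30.160.3.103: descend 000111101010 ; hops seen [H3,H3] ; pick H3
  add 0.0.0.0/0 -> H0 at depth 0
  del 104.0.0.0/8 (clear depth 8)
  Q 30.160.0.0: descend 000111101010 ; hops seen [H0,H3] ; pick H3
  del 196.0.0.0/6 (clear depth 6)
  add 30.174.128.0/17 -> H4 at depth 17
  del 30.160.0.0/12 (clear depth 12)
  add 196.216.203.218/31 -> H2 at depth 31
  add 196.0.0.0/8 -> H2 at depth 8
  add 104.230.0.0/15 -> H4 at depth 15
  Q 196.0.0.2: descend 11000100 ; hops seen [H0,H2] ; pick H2
  add 104.231.16.0/20 -> H1 at depth 20

== LOOKUPS ==
["H2","H0","H0","H2","H3","H3","H3","H3","H2","H3","H3","H3","H2"]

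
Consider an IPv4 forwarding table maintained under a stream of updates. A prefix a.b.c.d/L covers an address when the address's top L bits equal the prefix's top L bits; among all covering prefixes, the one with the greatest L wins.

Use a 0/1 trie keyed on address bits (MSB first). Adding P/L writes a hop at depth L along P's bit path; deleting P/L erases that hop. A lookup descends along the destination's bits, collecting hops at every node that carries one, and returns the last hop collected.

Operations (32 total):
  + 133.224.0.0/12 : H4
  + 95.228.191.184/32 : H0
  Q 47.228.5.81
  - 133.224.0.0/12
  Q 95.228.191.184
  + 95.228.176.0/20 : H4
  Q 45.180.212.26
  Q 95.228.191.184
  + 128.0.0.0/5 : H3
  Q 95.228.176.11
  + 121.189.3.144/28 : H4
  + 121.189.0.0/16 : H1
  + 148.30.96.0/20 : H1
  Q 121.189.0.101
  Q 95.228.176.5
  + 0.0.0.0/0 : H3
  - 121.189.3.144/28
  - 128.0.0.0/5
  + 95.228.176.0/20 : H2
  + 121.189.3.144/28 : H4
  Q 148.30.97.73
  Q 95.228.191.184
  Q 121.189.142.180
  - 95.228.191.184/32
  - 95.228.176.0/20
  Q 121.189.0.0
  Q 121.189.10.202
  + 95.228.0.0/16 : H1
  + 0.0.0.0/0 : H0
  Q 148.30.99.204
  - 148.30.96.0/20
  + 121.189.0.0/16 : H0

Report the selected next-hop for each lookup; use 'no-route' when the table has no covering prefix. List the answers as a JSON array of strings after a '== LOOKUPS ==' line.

Trace:
  add 133.224.0.0/12 -> H4 at depth 12
  add 95.228.191.184/32 -> H0 at depth 32
  lookup 47.228.5.81: bits 0 walk d0:-→d1:- -> no-route
  del 133.224.0.0/12 (clear depth 12)
  lookup 95.228.191.184: bits 01011111111001001011111110111000 walk d0:-→d1:-→d2:-→d3:-→d4:-→d5:-→d6:-→d7:-→d8:-→d9:-→d10:-→d11:-→d12:-→d13:-→d14:-→d15:-→d16:-→d17:-→d18:-→d19:-→d20:-→d21:-→d22:-→d23:-→d24:-→d25:-→d26:-→d27:-→d28:-→d29:-→d30:-→d31:-→d32:H0 -> H0
  add 95.228.176.0/20 -> H4 at depth 20
  lookup 45.180.212.26: bits 0 walk d0:-→d1:- -> no-route
  lookup 95.228.191.184: bits 01011111111001001011111110111000 walk d0:-→d1:-→d2:-→d3:-→d4:-→d5:-→d6:-→d7:-→d8:-→d9:-→d10:-→d11:-→d12:-→d13:-→d14:-→d15:-→d16:-→d17:-→d18:-→d19:-→d20:H4→d21:-→d22:-→d23:-→d24:-→d25:-→d26:-→d27:-→d28:-→d29:-→d30:-→d31:-→d32:H0 -> H0
  add 128.0.0.0/5 -> H3 at depth 5
  lookup 95.228.176.11: bits 01011111111001001011 walk d0:-→d1:-→d2:-→d3:-→d4:-→d5:-→d6:-→d7:-→d8:-→d9:-→d10:-→d11:-→d12:-→d13:-→d14:-→d15:-→d16:-→d17:-→d18:-→d19:-→d20:H4 -> H4
  add 121.189.3.144/28 -> H4 at depth 28
  add 121.189.0.0/16 -> H1 at depth 16
  add 148.30.96.0/20 -> H1 at depth 20
  lookup 121.189.0.101: bits 0111100110111101000000 walk d0:-→d1:-→d2:-→d3:-→d4:-→d5:-→d6:-→d7:-→d8:-→d9:-→d10:-→d11:-→d12:-→d13:-→d14:-→d15:-→d16:H1→d17:-→d18:-→d19:-→d20:-→d21:-→d22:- -> H1
  lookup 95.228.176.5: bits 01011111111001001011 walk d0:-→d1:-→d2:-→d3:-→d4:-→d5:-→d6:-→d7:-→d8:-→d9:-→d10:-→d11:-→d12:-→d13:-→d14:-→d15:-→d16:-→d17:-→d18:-→d19:-→d20:H4 -> H4
  add 0.0.0.0/0 -> H3 at depth 0
  del 121.189.3.144/28 (clear depth 28)
  del 128.0.0.0/5 (clear depth 5)
  add 95.228.176.0/20 -> H2 at depth 20
  add 121.189.3.144/28 -> H4 at depth 28
  lookup 148.30.97.73: bits 10010100000111100110 walk d0:H3→d1:-→d2:-→d3:-→d4:-→d5:-→d6:-→d7:-→d8:-→d9:-→d10:-→d11:-→d12:-→d13:-→d14:-→d15:-→d16:-→d17:-→d18:-→d19:-→d20:H1 -> H1
  lookup 95.228.191.184: bits 01011111111001001011111110111000 walk d0:H3→d1:-→d2:-→d3:-→d4:-→d5:-→d6:-→d7:-→d8:-→d9:-→d10:-→d11:-→d12:-→d13:-→d14:-→d15:-→d16:-→d17:-→d18:-→d19:-→d20:H2→d21:-→d22:-→d23:-→d24:-→d25:-→d26:-→d27:-→d28:-→d29:-→d30:-→d31:-→d32:H0 -> H0
  lookup 121.189.142.180: bits 0111100110111101 walk d0:H3→d1:-→d2:-→d3:-→d4:-→d5:-→d6:-→d7:-→d8:-→d9:-→d10:-→d11:-→d12:-→d13:-→d14:-→d15:-→d16:H1 -> H1
  del 95.228.191.184/32 (clear depth 32)
  del 95.228.176.0/20 (clear depth 20)
  lookup 121.189.0.0: bits 0111100110111101000000 walk d0:H3→d1:-→d2:-→d3:-→d4:-→d5:-→d6:-→d7:-→d8:-→d9:-→d10:-→d11:-→d12:-→d13:-→d14:-→d15:-→d16:H1→d17:-→d18:-→d19:-→d20:-→d21:-→d22:- -> H1
  lookup 121.189.10.202: bits 01111001101111010000 walk d0:H3→d1:-→d2:-→d3:-→d4:-→d5:-→d6:-→d7:-→d8:-→d9:-→d10:-→d11:-→d12:-→d13:-→d14:-→d15:-→d16:H1→d17:-→d18:-→d19:-→d20:- -> H1
  add 95.228.0.0/16 -> H1 at depth 16
  add 0.0.0.0/0 -> H0 at depth 0
  lookup 148.30.99.204: bits 10010100000111100110 walk d0:H0→d1:-→d2:-→d3:-→d4:-→d5:-→d6:-→d7:-→d8:-→d9:-→d10:-→d11:-→d12:-→d13:-→d14:-→d15:-→d16:-→d17:-→d18:-→d19:-→d20:H1 -> H1
  del 148.30.96.0/20 (clear depth 20)
  add 121.189.0.0/16 -> H0 at depth 16

== LOOKUPS ==
["no-route","H0","no-route","H0","H4","H1","H4","H1","H0","H1","H1","H1","H1"]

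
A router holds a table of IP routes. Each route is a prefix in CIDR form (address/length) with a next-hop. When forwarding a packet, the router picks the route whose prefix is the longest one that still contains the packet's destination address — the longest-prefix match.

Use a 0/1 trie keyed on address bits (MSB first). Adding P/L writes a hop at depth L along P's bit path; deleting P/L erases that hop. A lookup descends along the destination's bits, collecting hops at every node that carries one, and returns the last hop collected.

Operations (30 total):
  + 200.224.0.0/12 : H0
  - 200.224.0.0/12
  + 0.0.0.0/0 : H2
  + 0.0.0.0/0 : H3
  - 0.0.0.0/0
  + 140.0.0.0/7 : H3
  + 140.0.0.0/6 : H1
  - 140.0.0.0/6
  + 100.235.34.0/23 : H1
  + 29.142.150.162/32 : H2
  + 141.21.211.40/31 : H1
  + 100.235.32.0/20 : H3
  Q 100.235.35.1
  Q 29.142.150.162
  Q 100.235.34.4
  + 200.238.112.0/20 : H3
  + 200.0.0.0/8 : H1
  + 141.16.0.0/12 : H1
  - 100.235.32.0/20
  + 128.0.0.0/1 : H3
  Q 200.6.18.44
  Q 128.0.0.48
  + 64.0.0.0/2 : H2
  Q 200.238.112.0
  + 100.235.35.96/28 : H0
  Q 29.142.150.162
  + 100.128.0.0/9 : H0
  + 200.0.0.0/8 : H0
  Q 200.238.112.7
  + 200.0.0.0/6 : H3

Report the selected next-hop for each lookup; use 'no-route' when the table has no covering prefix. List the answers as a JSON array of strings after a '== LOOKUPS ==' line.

Apply in order:
  + 200.224.0.0/12 (H0) depth=12
  del 200.224.0.0/12 (clear depth 12)
  + 0.0.0.0/0 (H2) depth=0
  + 0.0.0.0/0 (H3) depth=0
  del 0.0.0.0/0 (clear depth 0)
  + 140.0.0.0/7 (H3) depth=7
  + 140.0.0.0/6 (H1) depth=6
  del 140.0.0.0/6 (clear depth 6)
  + 100.235.34.0/23 (H1) depth=23
  + 29.142.150.162/32 (H2) depth=32
  + 141.21.211.40/31 (H1) depth=31
  + 100.235.32.0/20 (H3) depth=20
  ? 100.235.35.1  path d0:-→d1:-→d2:-→d3:-→d4:-→d5:-→d6:-→d7:-→d8:-→d9:-→d10:-→d11:-→d12:-→d13:-→d14:-→d15:-→d16:-→d17:-→d18:-→d19:-→d20:H3→d21:-→d22:-→d23:H1  best=H1
  ? 29.142.150.162  path d0:-→d1:-→d2:-→d3:-→d4:-→d5:-→d6:-→d7:-→d8:-→d9:-→d10:-→d11:-→d12:-→d13:-→d14:-→d15:-→d16:-→d17:-→d18:-→d19:-→d20:-→d21:-→d22:-→d23:-→d24:-→d25:-→d26:-→d27:-→d28:-→d29:-→d30:-→d31:-→d32:H2  best=H2
  ? 100.235.34.4  path d0:-→d1:-→d2:-→d3:-→d4:-→d5:-→d6:-→d7:-→d8:-→d9:-→d10:-→d11:-→d12:-→d13:-→d14:-→d15:-→d16:-→d17:-→d18:-→d19:-→d20:H3→d21:-→d22:-→d23:H1  best=H1
  + 200.238.112.0/20 (H3) depth=20
  + 200.0.0.0/8 (H1) depth=8
  + 141.16.0.0/12 (H1) depth=12
  del 100.235.32.0/20 (clear depth 20)
  + 128.0.0.0/1 (H3) depth=1
  ? 200.6.18.44  path d0:-→d1:H3→d2:-→d3:-→d4:-→d5:-→d6:-→d7:-→d8:H1  best=H1
  ? 128.0.0.48  path d0:-→d1:H3→d2:-→d3:-→d4:-  best=H3
  + 64.0.0.0/2 (H2) depth=2
  ? 200.238.112.0  path d0:-→d1:H3→d2:-→d3:-→d4:-→d5:-→d6:-→d7:-→d8:H1→d9:-→d10:-→d11:-→d12:-→d13:-→d14:-→d15:-→d16:-→d17:-→d18:-→d19:-→d20:H3  best=H3
  + 100.235.35.96/28 (H0) depth=28
  ? 29.142.150.162  path d0:-→d1:-→d2:-→d3:-→d4:-→d5:-→d6:-→d7:-→d8:-→d9:-→d10:-→d11:-→d12:-→d13:-→d14:-→d15:-→d16:-→d17:-→d18:-→d19:-→d20:-→d21:-→d22:-→d23:-→d24:-→d25:-→d26:-→d27:-→d28:-→d29:-→d30:-→d31:-→d32:H2  best=H2
  + 100.128.0.0/9 (H0) depth=9
  + 200.0.0.0/8 (H0) depth=8
  ? 200.238.112.7  path d0:-→d1:H3→d2:-→d3:-→d4:-→d5:-→d6:-→d7:-→d8:H0→d9:-→d10:-→d11:-→d12:-→d13:-→d14:-→d15:-→d16:-→d17:-→d18:-→d19:-→d20:H3  best=H3
  + 200.0.0.0/6 (H3) depth=6

== LOOKUPS ==
["H1","H2","H1","H1","H3","H3","H2","H3"]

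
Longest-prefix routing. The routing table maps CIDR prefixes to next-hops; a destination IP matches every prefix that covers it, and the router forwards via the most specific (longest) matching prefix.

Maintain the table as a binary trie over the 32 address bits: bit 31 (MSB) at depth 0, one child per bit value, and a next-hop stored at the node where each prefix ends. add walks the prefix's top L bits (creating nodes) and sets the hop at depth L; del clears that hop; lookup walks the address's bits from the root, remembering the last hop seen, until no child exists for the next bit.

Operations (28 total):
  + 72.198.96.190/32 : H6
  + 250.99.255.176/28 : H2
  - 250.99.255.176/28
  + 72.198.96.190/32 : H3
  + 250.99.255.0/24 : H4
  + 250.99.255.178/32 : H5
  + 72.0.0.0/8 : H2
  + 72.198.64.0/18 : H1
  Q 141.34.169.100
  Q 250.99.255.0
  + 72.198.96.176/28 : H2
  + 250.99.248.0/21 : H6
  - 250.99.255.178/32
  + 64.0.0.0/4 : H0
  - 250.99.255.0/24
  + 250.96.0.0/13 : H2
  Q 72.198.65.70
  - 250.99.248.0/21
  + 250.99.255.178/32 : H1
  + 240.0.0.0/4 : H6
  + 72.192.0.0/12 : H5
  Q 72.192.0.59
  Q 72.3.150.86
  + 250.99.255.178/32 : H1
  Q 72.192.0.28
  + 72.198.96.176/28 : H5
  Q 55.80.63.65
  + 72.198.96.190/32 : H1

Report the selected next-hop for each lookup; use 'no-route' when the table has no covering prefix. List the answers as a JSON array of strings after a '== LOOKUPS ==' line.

Process each operation:
  add 72.198.96.190/32 -> H6 at depth 32
  add 250.99.255.176/28 -> H2 at depth 28
  del 250.99.255.176/28 (clear depth 28)
  add 72.198.96.190/32 -> H3 at depth 32
  add 250.99.255.0/24 -> H4 at depth 24
  add 250.99.255.178/32 -> H5 at depth 32
  add 72.0.0.0/8 -> H2 at depth 8
  add 72.198.64.0/18 -> H1 at depth 18
  Q 141.34.169.100: descend 1 ; hops seen [∅] ; pick no-route
  Q 250.99.255.0: descend 111110100110001111111111 ; hops seen [H4] ; pick H4
  add 72.198.96.176/28 -> H2 at depth 28
  add 250.99.248.0/21 -> H6 at depth 21
  del 250.99.255.178/32 (clear depth 32)
  add 64.0.0.0/4 -> H0 at depth 4
  del 250.99.255.0/24 (clear depth 24)
  add 250.96.0.0/13 -> H2 at depth 13
  Q 72.198.65.70: descend 010010001100011001 ; hops seen [H0,H2,H1] ; pick H1
  del 250.99.248.0/21 (clear depth 21)
  add 250.99.255.178/32 -> H1 at depth 32
  add 240.0.0.0/4 -> H6 at depth 4
  add 72.192.0.0/12 -> H5 at depth 12
  Q 72.192.0.59: descend 0100100011000 ; hops seen [H0,H2,H5] ; pick H5
  Q 72.3.150.86: descend 01001000 ; hops seen [H0,H2] ; pick H2
  add 250.99.255.178/32 -> H1 at depth 32
  Q 72.192.0.28: descend 0100100011000 ; hops seen [H0,H2,H5] ; pick H5
  add 72.198.96.176/28 -> H5 at depth 28
  Q 55.80.63.65: descend 0 ; hops seen [∅] ; pick no-route
  add 72.198.96.190/32 -> H1 at depth 32

== LOOKUPS ==
["no-route","H4","H1","H5","H2","H5","no-route"]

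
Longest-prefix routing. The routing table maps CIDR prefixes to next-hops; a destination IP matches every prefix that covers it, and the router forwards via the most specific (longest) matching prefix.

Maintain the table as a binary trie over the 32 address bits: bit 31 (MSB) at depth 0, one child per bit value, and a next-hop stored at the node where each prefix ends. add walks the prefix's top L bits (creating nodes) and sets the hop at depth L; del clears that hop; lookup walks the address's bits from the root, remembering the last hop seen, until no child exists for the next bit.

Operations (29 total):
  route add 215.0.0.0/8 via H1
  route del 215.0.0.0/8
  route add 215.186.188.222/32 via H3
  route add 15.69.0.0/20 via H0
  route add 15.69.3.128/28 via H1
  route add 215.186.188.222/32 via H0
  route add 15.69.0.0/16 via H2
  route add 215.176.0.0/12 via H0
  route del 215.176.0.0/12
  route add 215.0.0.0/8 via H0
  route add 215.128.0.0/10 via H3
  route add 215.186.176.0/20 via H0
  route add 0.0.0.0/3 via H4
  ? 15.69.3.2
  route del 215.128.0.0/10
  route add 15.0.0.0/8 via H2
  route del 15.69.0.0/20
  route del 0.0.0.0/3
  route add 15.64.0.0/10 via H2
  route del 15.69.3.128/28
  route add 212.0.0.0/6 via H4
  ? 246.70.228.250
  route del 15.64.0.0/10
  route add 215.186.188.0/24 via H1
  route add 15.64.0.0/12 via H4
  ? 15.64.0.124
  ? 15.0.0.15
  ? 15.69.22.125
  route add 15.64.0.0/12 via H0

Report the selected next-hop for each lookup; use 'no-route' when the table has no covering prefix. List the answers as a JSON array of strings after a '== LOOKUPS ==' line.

Process each operation:
  + 215.0.0.0/8 (H1) depth=8
  del 215.0.0.0/8 (clear depth 8)
  + 215.186.188.222/32 (H3) depth=32
  + 15.69.0.0/20 (H0) depth=20
  + 15.69.3.128/28 (H1) depth=28
  + 215.186.188.222/32 (H0) depth=32
  + 15.69.0.0/16 (H2) depth=16
  + 215.176.0.0/12 (H0) depth=12
  del 215.176.0.0/12 (clear depth 12)
  + 215.0.0.0/8 (H0) depth=8
  + 215.128.0.0/10 (H3) depth=10
  + 215.186.176.0/20 (H0) depth=20
  + 0.0.0.0/3 (H4) depth=3
  Q 15.69.3.2: descend 000011110100010100000011 ; hops seen [H4,H2,H0] ; pick H0
  del 215.128.0.0/10 (clear depth 10)
  + 15.0.0.0/8 (H2) depth=8
  del 15.69.0.0/20 (clear depth 20)
  del 0.0.0.0/3 (clear depth 3)
  + 15.64.0.0/10 (H2) depth=10
  del 15.69.3.128/28 (clear depth 28)
  + 212.0.0.0/6 (H4) depth=6
  Q 246.70.228.250: descend 11 ; hops seen [∅] ; pick no-route
  del 15.64.0.0/10 (clear depth 10)
  + 215.186.188.0/24 (H1) depth=24
  + 15.64.0.0/12 (H4) depth=12
  Q 15.64.0.124: descend 0000111101000 ; hops seen [H2,H4] ; pick H4
  Q 15.0.0.15: descend 000011110 ; hops seen [H2] ; pick H2
  Q 15.69.22.125: descend 0000111101000101000 ; hops seen [H2,H4,H2] ; pick H2
  + 15.64.0.0/12 (H0) depth=12

== LOOKUPS ==
["H0","no-route","H4","H2","H2"]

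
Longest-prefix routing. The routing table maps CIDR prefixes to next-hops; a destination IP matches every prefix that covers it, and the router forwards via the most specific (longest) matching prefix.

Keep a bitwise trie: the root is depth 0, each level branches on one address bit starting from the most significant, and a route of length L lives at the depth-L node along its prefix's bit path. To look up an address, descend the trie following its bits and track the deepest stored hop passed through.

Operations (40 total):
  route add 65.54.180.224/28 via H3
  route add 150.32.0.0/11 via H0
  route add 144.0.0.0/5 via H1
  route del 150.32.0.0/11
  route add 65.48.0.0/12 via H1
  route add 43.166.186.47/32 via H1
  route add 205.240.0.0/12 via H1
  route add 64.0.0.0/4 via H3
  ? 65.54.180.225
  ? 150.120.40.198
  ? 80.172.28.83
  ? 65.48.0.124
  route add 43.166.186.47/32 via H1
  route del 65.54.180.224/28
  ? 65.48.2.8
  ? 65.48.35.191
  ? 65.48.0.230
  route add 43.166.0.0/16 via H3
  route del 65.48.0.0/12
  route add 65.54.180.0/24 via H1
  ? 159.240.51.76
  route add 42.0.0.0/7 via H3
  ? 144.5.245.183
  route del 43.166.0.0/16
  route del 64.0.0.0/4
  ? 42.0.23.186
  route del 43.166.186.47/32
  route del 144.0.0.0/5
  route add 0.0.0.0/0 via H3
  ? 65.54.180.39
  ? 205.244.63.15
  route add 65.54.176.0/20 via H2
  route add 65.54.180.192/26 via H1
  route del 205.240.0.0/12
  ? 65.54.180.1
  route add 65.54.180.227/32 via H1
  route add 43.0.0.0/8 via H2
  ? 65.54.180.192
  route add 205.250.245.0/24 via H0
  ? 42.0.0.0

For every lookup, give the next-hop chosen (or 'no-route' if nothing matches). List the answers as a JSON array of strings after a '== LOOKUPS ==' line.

Trace:
  add 65.54.180.224/28 -> H3 at depth 28
  add 150.32.0.0/11 -> H0 at depth 11
  add 144.0.0.0/5 -> H1 at depth 5
  del 150.32.0.0/11 (clear depth 11)
  add 65.48.0.0/12 -> H1 at depth 12
  add 43.166.186.47/32 -> H1 at depth 32
  add 205.240.0.0/12 -> H1 at depth 12
  add 64.0.0.0/4 -> H3 at depth 4
  ? 65.54.180.225  path d0:-→d1:-→d2:-→d3:-→d4:H3→d5:-→d6:-→d7:-→d8:-→d9:-→d10:-→d11:-→d12:H1→d13:-→d14:-→d15:-→d16:-→d17:-→d18:-→d19:-→d20:-→d21:-→d22:-→d23:-→d24:-→d25:-→d26:-→d27:-→d28:H3  best=H3
  ? 150.120.40.198  path d0:-→d1:-→d2:-→d3:-→d4:-→d5:H1→d6:-→d7:-→d8:-→d9:-  best=H1
  ? 80.172.28.83  path d0:-→d1:-→d2:-→d3:-  best=no-route
  ? 65.48.0.124  path d0:-→d1:-→d2:-→d3:-→d4:H3→d5:-→d6:-→d7:-→d8:-→d9:-→d10:-→d11:-→d12:H1→d13:-  best=H1
  add 43.166.186.47/32 -> H1 at depth 32
  del 65.54.180.224/28 (clear depth 28)
  ? 65.48.2.8  path d0:-→d1:-→d2:-→d3:-→d4:H3→d5:-→d6:-→d7:-→d8:-→d9:-→d10:-→d11:-→d12:H1→d13:-  best=H1
  ? 65.48.35.191  path d0:-→d1:-→d2:-→d3:-→d4:H3→d5:-→d6:-→d7:-→d8:-→d9:-→d10:-→d11:-→d12:H1→d13:-  best=H1
  ? 65.48.0.230  path d0:-→d1:-→d2:-→d3:-→d4:H3→d5:-→d6:-→d7:-→d8:-→d9:-→d10:-→d11:-→d12:H1→d13:-  best=H1
  add 43.166.0.0/16 -> H3 at depth 16
  del 65.48.0.0/12 (clear depth 12)
  add 65.54.180.0/24 -> H1 at depth 24
  ? 159.240.51.76  path d0:-→d1:-→d2:-→d3:-→d4:-  best=no-route
  add 42.0.0.0/7 -> H3 at depth 7
  ? 144.5.245.183  path d0:-→d1:-→d2:-→d3:-→d4:-→d5:H1  best=H1
  del 43.166.0.0/16 (clear depth 16)
  del 64.0.0.0/4 (clear depth 4)
  ? 42.0.23.186  path d0:-→d1:-→d2:-→d3:-→d4:-→d5:-→d6:-→d7:H3  best=H3
  del 43.166.186.47/32 (clear depth 32)
  del 144.0.0.0/5 (clear depth 5)
  add 0.0.0.0/0 -> H3 at depth 0
  ? 65.54.180.39  path d0:H3→d1:-→d2:-→d3:-→d4:-→d5:-→d6:-→d7:-→d8:-→d9:-→d10:-→d11:-→d12:-→d13:-→d14:-→d15:-→d16:-→d17:-→d18:-→d19:-→d20:-→d21:-→d22:-→d23:-→d24:H1  best=H1
  ? 205.244.63.15  path d0:H3→d1:-→d2:-→d3:-→d4:-→d5:-→d6:-→d7:-→d8:-→d9:-→d10:-→d11:-→d12:H1  best=H1
  add 65.54.176.0/20 -> H2 at depth 20
  add 65.54.180.192/26 -> H1 at depth 26
  del 205.240.0.0/12 (clear depth 12)
  ? 65.54.180.1  path d0:H3→d1:-→d2:-→d3:-→d4:-→d5:-→d6:-→d7:-→d8:-→d9:-→d10:-→d11:-→d12:-→d13:-→d14:-→d15:-→d16:-→d17:-→d18:-→d19:-→d20:H2→d21:-→d22:-→d23:-→d24:H1  best=H1
  add 65.54.180.227/32 -> H1 at depth 32
  add 43.0.0.0/8 -> H2 at depth 8
  ? 65.54.180.192  path d0:H3→d1:-→d2:-→d3:-→d4:-→d5:-→d6:-→d7:-→d8:-→d9:-→d10:-→d11:-→d12:-→d13:-→d14:-→d15:-→d16:-→d17:-→d18:-→d19:-→d20:H2→d21:-→d22:-→d23:-→d24:H1→d25:-→d26:H1  best=H1
  add 205.250.245.0/24 -> H0 at depth 24
  ? 42.0.0.0  path d0:H3→d1:-→d2:-→d3:-→d4:-→d5:-→d6:-→d7:H3  best=H3

== LOOKUPS ==
["H3","H1","no-route","H1","H1","H1","H1","no-route","H1","H3","H1","H1","H1","H1","H3"]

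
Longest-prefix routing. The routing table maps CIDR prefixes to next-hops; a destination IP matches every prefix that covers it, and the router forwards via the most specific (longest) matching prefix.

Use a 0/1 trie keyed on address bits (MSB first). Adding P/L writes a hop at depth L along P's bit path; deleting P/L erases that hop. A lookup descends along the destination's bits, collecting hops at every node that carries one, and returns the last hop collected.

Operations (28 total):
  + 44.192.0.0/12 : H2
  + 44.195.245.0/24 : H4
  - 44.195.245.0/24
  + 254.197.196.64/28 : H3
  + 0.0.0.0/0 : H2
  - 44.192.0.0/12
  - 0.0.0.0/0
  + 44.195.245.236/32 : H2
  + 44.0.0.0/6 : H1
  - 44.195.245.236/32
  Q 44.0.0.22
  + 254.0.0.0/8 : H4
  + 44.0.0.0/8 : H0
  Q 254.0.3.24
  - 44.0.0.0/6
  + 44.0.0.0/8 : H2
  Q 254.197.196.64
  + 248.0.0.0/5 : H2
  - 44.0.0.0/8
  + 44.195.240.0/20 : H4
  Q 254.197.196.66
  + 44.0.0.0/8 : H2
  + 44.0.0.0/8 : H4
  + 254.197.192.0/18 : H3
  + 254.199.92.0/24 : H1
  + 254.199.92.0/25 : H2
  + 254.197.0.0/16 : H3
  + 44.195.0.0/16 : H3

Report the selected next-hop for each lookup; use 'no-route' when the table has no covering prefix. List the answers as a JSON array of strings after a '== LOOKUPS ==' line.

Apply in order:
  add 44.192.0.0/12 -> H2 at depth 12
  add 44.195.245.0/24 -> H4 at depth 24
  - 44.195.245.0/24 clear@24
  add 254.197.196.64/28 -> H3 at depth 28
  add 0.0.0.0/0 -> H2 at depth 0
  - 44.192.0.0/12 clear@12
  - 0.0.0.0/0 clear@0
  add 44.195.245.236/32 -> H2 at depth 32
  add 44.0.0.0/6 -> H1 at depth 6
  - 44.195.245.236/32 clear@32
  lookup 44.0.0.22: bits 00101100 walk d0:-→d1:-→d2:-→d3:-→d4:-→d5:-→d6:H1→d7:-→d8:- -> H1
  add 254.0.0.0/8 -> H4 at depth 8
  add 44.0.0.0/8 -> H0 at depth 8
  lookup 254.0.3.24: bits 11111110 walk d0:-→d1:-→d2:-→d3:-→d4:-→d5:-→d6:-→d7:-→d8:H4 -> H4
  - 44.0.0.0/6 clear@6
  add 44.0.0.0/8 -> H2 at depth 8
  lookup 254.197.196.64: bits 1111111011000101110001000100 walk d0:-→d1:-→d2:-→d3:-→d4:-→d5:-→d6:-→d7:-→d8:H4→d9:-→d10:-→d11:-→d12:-→d13:-→d14:-→d15:-→d16:-→d17:-→d18:-→d19:-→d20:-→d21:-→d22:-→d23:-→d24:-→d25:-→d26:-→d27:-→d28:H3 -> H3
  add 248.0.0.0/5 -> H2 at depth 5
  - 44.0.0.0/8 clear@8
  add 44.195.240.0/20 -> H4 at depth 20
  lookup 254.197.196.66: bits 1111111011000101110001000100 walk d0:-→d1:-→d2:-→d3:-→d4:-→d5:H2→d6:-→d7:-→d8:H4→d9:-→d10:-→d11:-→d12:-→d13:-→d14:-→d15:-→d16:-→d17:-→d18:-→d19:-→d20:-→d21:-→d22:-→d23:-→d24:-→d25:-→d26:-→d27:-→d28:H3 -> H3
  add 44.0.0.0/8 -> H2 at depth 8
  add 44.0.0.0/8 -> H4 at depth 8
  add 254.197.192.0/18 -> H3 at depth 18
  add 254.199.92.0/24 -> H1 at depth 24
  add 254.199.92.0/25 -> H2 at depth 25
  add 254.197.0.0/16 -> H3 at depth 16
  add 44.195.0.0/16 -> H3 at depth 16

== LOOKUPS ==
["H1","H4","H3","H3"]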